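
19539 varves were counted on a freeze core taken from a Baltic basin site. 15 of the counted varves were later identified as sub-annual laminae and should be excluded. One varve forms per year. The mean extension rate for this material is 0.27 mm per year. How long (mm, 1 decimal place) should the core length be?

5271.5 mm

True varve count = 19539 − 15 = 19524.
Length ≈ 0.27 × 19524 = 5271.5 mm.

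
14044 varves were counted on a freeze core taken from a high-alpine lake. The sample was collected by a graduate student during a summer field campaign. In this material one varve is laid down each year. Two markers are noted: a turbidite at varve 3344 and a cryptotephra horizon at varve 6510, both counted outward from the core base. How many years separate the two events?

The two markers are separated by 6510 − 3344 = 3166 varves.
That is 3166 years at one varve per year.

3166 years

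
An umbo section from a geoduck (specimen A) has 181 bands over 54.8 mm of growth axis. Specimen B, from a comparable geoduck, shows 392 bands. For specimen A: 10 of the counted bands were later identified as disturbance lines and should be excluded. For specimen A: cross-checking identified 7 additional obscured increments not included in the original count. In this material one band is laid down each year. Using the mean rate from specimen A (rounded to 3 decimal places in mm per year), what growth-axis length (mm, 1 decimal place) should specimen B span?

120.7 mm

Specimen A: correcting the raw count gives 181 − 10 + 7 = 178 true bands.
A: Mean rate = 54.8 mm / 178 years ≈ 0.308 mm/yr.
For B, 0.308 mm/year × 392 years = 120.7 mm.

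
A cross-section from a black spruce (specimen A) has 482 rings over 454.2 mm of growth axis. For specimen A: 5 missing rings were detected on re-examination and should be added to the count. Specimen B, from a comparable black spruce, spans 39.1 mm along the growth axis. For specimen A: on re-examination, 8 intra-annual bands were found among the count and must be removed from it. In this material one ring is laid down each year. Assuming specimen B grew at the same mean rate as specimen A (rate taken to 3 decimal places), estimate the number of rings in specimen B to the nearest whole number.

Specimen A: true ring count = 482 − 8 + 5 = 479.
A: Extension rate ≈ 454.2 / 479 = 0.948 mm/year.
Specimen B: 39.1 mm / 0.948 mm per year = 41.24 years ≈ 41 rings.

41 rings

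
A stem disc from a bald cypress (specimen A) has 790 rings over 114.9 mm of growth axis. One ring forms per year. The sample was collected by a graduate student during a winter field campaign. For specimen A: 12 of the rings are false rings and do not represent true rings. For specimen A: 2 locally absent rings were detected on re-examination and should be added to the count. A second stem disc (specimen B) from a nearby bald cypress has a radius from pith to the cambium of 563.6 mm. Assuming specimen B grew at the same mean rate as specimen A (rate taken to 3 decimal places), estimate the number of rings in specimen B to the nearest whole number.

3834 rings

Specimen A: after corrections the count is 790 − 12 + 2 = 780 rings.
A: Extension rate ≈ 114.9 / 780 = 0.147 mm per year.
Specimen B: 563.6 mm / 0.147 mm per year = 3834.01 years ≈ 3834 rings.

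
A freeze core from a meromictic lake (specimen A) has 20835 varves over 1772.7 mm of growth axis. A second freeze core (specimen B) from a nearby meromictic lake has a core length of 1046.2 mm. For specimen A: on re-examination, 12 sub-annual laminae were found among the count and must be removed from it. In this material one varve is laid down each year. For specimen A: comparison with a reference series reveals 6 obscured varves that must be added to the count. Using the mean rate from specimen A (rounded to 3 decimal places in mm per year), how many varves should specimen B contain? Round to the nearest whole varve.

12308 varves

Specimen A: adjusted count: 20835 − 12 + 6 = 20829 varves.
A: Mean rate = 1772.7 mm / 20829 years ≈ 0.085 mm/yr.
For B, 1046.2 / 0.085 = 12308.24 years ≈ 12308 varves.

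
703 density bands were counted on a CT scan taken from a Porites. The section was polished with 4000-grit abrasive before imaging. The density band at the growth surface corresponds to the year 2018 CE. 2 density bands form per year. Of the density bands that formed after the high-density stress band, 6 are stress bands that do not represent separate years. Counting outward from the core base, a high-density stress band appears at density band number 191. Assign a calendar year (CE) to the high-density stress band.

703 − 191 = 512 density bands lie beyond the high-density stress band toward the growth surface.
Excluding 6 false density bands: 512 − 6 = 506.
With 2 density bands per year, 506 / 2 = 253 years.
Counting back 253 years from 2018 CE places the high-density stress band in 2018 − 253 = 1765 CE.

1765 CE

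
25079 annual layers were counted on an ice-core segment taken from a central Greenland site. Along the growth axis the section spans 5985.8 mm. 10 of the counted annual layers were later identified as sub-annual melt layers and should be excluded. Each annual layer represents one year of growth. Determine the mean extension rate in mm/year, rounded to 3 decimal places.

0.239 mm/year

After corrections the count is 25079 − 10 = 25069 annual layers.
Extension rate ≈ 5985.8 / 25069 = 0.239 mm/year.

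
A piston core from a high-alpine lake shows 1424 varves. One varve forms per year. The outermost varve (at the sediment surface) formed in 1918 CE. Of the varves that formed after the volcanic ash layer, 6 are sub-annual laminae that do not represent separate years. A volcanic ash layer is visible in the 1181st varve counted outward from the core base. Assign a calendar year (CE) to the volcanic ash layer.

The volcanic ash layer sits at varve 1181 from the core base, so 1424 − 1181 = 243 varves formed after it.
Removing the 6 false varves leaves 243 − 6 = 237 true varves beyond the volcanic ash layer.
The varve at the sediment surface is 1918 CE, so the volcanic ash layer dates to 1918 − 237 = 1681 CE.

1681 CE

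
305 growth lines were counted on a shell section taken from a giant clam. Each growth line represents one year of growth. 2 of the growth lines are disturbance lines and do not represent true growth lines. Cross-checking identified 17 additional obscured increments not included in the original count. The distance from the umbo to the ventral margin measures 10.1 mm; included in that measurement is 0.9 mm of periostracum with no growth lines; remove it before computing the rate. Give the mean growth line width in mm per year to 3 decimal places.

True growth line count = 305 − 2 + 17 = 320.
Removing the 0.9 mm offcut leaves 10.1 − 0.9 = 9.2 mm.
9.2 mm over 320 years gives 9.2 / 320 ≈ 0.029 mm per year.

0.029 mm per year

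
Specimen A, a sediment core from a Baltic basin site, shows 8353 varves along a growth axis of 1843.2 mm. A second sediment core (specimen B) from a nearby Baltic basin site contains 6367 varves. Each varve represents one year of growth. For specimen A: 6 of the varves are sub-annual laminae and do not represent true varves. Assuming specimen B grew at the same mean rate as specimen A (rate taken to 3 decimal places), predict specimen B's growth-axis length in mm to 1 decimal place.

Specimen A: after corrections the count is 8353 − 6 = 8347 varves.
A: 1843.2 mm over 8347 years gives 1843.2 / 8347 ≈ 0.221 mm/year.
For B, 0.221 mm/year × 6367 years = 1407.1 mm.

1407.1 mm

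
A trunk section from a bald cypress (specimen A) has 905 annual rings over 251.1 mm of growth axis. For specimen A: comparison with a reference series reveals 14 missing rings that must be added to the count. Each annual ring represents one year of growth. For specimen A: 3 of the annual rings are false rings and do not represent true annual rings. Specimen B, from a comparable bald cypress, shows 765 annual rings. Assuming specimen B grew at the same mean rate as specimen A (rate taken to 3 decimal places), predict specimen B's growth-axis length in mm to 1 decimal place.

Specimen A: adjusted count: 905 − 3 + 14 = 916 annual rings.
A: Mean rate = 251.1 mm / 916 years ≈ 0.274 mm per year.
For B, 0.274 mm/year × 765 years = 209.6 mm.

209.6 mm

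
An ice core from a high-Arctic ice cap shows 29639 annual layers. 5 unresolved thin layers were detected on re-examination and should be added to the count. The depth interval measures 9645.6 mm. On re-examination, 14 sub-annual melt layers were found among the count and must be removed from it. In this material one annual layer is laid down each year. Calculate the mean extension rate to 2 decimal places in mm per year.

0.33 mm per year

True annual layer count = 29639 − 14 + 5 = 29630.
Mean rate = 9645.6 mm / 29630 years ≈ 0.33 mm per year.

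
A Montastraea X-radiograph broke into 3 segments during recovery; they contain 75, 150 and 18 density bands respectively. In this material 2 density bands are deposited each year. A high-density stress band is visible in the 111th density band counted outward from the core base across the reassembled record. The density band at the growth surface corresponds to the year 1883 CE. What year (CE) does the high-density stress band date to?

Total density bands = 75 + 150 + 18 = 243.
Between density band 111 and the growth surface there are 243 − 111 = 132 density bands.
With 2 density bands per year, 132 / 2 = 66 years.
The density band at the growth surface is 1883 CE, so the high-density stress band dates to 1883 − 66 = 1817 CE.

1817 CE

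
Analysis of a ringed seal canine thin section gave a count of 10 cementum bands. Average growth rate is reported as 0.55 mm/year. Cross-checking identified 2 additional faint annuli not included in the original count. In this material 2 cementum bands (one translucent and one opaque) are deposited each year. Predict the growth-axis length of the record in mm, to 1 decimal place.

Correcting the raw count gives 10 + 2 = 12 true cementum bands.
With 2 cementum bands per year, 12 / 2 = 6 years.
Length ≈ 0.55 × 6 = 3.3 mm.

3.3 mm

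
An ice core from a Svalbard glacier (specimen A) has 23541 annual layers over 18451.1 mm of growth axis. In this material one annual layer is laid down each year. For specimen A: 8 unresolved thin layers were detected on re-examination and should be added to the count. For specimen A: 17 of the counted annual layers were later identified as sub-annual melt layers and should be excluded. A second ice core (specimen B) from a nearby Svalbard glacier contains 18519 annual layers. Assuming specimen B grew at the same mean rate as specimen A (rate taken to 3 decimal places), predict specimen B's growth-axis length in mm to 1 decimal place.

14518.9 mm

Specimen A: adjusted count: 23541 − 17 + 8 = 23532 annual layers.
A: Extension rate ≈ 18451.1 / 23532 = 0.784 mm per year.
B's length ≈ 0.784 × 18519 = 14518.9 mm.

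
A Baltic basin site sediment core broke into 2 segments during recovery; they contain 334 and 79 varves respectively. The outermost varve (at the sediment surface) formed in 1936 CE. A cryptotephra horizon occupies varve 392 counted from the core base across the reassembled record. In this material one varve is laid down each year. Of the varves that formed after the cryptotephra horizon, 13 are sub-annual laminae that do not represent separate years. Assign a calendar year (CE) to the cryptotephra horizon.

Total varves = 334 + 79 = 413.
The cryptotephra horizon sits at varve 392 from the core base, so 413 − 392 = 21 varves formed after it.
21 − 13 false = 8 true varves after the cryptotephra horizon.
Counting back 8 years from 1936 CE places the cryptotephra horizon in 1936 − 8 = 1928 CE.

1928 CE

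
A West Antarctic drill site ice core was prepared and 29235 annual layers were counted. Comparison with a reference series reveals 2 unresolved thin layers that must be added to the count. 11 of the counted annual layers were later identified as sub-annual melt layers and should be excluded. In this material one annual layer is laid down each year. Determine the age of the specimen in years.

29226 years

Correcting the raw count gives 29235 − 11 + 2 = 29226 true annual layers.
With a one-to-one annual layer periodicity this is 29226 years.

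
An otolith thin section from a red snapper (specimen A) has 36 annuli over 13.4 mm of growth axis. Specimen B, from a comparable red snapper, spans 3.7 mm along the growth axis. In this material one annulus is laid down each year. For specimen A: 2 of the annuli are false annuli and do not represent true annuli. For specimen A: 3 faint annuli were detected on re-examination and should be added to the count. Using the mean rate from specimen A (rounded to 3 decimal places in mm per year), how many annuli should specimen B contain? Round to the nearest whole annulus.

Specimen A: true annulus count = 36 − 2 + 3 = 37.
A: 13.4 mm over 37 years gives 13.4 / 37 ≈ 0.362 mm per year.
Specimen B: 3.7 mm / 0.362 mm per year = 10.22 years ≈ 10 annuli.

10 annuli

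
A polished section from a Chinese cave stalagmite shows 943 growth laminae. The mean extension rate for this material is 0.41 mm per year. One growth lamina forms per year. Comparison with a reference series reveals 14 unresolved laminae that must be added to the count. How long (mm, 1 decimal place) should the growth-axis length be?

392.4 mm

True growth lamina count = 943 + 14 = 957.
957 years at 0.41 mm/year gives 0.41 × 957 = 392.4 mm.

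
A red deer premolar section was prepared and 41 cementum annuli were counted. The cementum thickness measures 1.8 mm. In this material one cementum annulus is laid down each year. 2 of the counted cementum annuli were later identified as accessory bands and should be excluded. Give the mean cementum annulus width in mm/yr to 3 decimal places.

0.046 mm/yr

Adjusted count: 41 − 2 = 39 cementum annuli.
Mean rate = 1.8 mm / 39 years ≈ 0.046 mm/yr.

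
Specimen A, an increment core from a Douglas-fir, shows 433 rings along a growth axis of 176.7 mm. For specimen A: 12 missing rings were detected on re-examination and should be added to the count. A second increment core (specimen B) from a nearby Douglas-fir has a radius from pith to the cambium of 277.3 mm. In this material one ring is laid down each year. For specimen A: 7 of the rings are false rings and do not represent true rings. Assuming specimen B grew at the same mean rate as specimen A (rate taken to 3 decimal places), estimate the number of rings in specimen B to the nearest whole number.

688 rings

Specimen A: adjusted count: 433 − 7 + 12 = 438 rings.
A: Mean rate = 176.7 mm / 438 years ≈ 0.403 mm/year.
Specimen B: 277.3 mm / 0.403 mm per year = 688.09 years ≈ 688 rings.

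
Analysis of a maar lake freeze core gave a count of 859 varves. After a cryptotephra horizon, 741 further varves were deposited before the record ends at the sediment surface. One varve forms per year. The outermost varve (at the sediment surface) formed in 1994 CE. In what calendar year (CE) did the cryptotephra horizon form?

There are 741 varves younger than the cryptotephra horizon.
The varve at the sediment surface is 1994 CE, so the cryptotephra horizon dates to 1994 − 741 = 1253 CE.

1253 CE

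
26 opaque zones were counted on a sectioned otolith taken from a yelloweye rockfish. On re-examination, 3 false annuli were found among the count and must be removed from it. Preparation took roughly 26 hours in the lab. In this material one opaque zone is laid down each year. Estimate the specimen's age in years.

Correcting the raw count gives 26 − 3 = 23 true opaque zones.
One opaque zone per year makes the duration 23 years.

23 yr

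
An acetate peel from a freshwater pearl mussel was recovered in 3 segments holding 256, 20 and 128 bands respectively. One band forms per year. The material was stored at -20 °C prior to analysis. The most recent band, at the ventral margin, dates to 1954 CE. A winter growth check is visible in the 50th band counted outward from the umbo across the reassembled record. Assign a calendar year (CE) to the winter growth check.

1600 CE

Total bands = 256 + 20 + 128 = 404.
404 − 50 = 354 bands lie beyond the winter growth check toward the ventral margin.
1954 − 354 = 1600 CE.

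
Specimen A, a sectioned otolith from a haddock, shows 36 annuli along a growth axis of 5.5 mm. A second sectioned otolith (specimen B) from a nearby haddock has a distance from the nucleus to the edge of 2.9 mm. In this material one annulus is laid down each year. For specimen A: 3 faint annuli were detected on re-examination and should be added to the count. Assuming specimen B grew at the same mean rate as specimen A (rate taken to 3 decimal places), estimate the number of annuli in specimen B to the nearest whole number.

Specimen A: after corrections the count is 36 + 3 = 39 annuli.
A: Mean rate = 5.5 mm / 39 years ≈ 0.141 mm/year.
For B, 2.9 / 0.141 = 20.57 years ≈ 21 annuli.

21 annuli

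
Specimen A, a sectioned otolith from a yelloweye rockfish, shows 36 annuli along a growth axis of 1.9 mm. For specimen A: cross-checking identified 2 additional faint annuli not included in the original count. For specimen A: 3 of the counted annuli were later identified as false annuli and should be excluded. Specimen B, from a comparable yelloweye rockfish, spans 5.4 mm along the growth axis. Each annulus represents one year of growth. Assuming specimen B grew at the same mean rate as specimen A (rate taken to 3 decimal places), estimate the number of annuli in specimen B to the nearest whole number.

100 annuli

Specimen A: correcting the raw count gives 36 − 3 + 2 = 35 true annuli.
A: 1.9 mm over 35 years gives 1.9 / 35 ≈ 0.054 mm per year.
B spans 5.4 / 0.054 = 100.00 years ≈ 100 annuli.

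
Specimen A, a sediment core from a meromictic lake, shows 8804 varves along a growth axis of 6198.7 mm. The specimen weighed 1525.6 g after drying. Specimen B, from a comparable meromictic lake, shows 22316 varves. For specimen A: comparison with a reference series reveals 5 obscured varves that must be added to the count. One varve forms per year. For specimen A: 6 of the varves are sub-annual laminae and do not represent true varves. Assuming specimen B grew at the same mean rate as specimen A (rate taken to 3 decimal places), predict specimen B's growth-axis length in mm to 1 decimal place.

15710.5 mm

Specimen A: true varve count = 8804 − 6 + 5 = 8803.
A: 6198.7 mm over 8803 years gives 6198.7 / 8803 ≈ 0.704 mm/yr.
For B, 0.704 mm/year × 22316 years = 15710.5 mm.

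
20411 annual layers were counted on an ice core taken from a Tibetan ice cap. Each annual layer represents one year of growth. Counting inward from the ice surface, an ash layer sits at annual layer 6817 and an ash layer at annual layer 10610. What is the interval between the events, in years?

10610 − 6817 = 3793 annual layers lie between the two events.
At one annual layer per year, 3793 years elapsed between them.

3793 years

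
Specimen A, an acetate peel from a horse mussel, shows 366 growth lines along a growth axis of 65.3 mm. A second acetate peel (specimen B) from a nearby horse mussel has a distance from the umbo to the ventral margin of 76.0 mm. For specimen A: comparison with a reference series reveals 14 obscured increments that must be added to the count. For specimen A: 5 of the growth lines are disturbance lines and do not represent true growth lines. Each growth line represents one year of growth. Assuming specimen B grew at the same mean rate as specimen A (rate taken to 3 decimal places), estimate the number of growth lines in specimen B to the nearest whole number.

Specimen A: after corrections the count is 366 − 5 + 14 = 375 growth lines.
A: Extension rate ≈ 65.3 / 375 = 0.174 mm per year.
Specimen B: 76.0 mm / 0.174 mm per year = 436.78 years ≈ 437 growth lines.

437 growth lines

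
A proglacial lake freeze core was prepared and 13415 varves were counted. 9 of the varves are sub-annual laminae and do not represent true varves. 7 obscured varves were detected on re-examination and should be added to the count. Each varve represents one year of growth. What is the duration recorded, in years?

13413 years

Correcting the raw count gives 13415 − 9 + 7 = 13413 true varves.
With a one-to-one varve periodicity this is 13413 years.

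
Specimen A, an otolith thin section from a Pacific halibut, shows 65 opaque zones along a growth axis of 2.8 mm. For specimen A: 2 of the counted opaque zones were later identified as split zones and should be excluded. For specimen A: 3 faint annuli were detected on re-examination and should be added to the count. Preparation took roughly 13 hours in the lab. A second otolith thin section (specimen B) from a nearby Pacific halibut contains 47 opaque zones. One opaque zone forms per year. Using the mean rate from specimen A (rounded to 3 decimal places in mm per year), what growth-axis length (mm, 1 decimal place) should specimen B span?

2.0 mm

Specimen A: correcting the raw count gives 65 − 2 + 3 = 66 true opaque zones.
A: Extension rate ≈ 2.8 / 66 = 0.042 mm/year.
Length of B = 0.042 × 47 = 2.0 mm.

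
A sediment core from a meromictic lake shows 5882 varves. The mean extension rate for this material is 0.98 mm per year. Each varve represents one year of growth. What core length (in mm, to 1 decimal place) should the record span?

5764.4 mm

The record spans 5882 years at 0.98 mm per year.
5882 years at 0.98 mm/year gives 0.98 × 5882 = 5764.4 mm.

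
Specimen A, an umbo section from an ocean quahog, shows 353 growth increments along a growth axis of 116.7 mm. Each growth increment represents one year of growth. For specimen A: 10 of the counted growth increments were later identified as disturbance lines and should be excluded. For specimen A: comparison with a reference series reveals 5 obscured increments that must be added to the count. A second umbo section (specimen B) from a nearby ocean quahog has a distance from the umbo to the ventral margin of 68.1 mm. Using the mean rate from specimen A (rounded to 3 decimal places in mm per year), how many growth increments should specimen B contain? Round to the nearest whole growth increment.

203 growth increments

Specimen A: adjusted count: 353 − 10 + 5 = 348 growth increments.
A: Mean rate = 116.7 mm / 348 years ≈ 0.335 mm/year.
B spans 68.1 / 0.335 = 203.28 years ≈ 203 growth increments.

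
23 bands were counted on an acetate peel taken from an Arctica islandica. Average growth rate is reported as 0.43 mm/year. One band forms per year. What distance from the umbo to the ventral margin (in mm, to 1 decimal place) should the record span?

9.9 mm

The record spans 23 years at 0.43 mm per year.
23 years at 0.43 mm/year gives 0.43 × 23 = 9.9 mm.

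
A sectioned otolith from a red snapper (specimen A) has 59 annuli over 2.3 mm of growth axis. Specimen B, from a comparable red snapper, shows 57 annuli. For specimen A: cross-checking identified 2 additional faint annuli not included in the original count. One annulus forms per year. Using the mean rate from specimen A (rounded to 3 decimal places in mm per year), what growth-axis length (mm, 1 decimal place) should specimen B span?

Specimen A: adjusted count: 59 + 2 = 61 annuli.
A: Extension rate ≈ 2.3 / 61 = 0.038 mm per year.
B's length ≈ 0.038 × 57 = 2.2 mm.

2.2 mm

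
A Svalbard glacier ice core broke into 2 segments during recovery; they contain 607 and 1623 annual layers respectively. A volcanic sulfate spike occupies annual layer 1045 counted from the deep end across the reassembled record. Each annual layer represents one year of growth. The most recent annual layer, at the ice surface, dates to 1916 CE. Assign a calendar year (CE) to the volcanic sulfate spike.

Total annual layers = 607 + 1623 = 2230.
Between annual layer 1045 and the ice surface there are 2230 − 1045 = 1185 annual layers.
Counting back 1185 years from 1916 CE places the volcanic sulfate spike in 1916 − 1185 = 731 CE.

731 CE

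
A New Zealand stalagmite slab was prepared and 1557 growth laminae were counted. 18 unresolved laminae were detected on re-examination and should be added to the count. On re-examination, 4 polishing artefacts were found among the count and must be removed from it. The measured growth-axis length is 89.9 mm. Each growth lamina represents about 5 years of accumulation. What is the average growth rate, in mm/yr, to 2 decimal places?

Adjusted count: 1557 − 4 + 18 = 1571 growth laminae.
Multiplying by 5 years per growth lamina: 1571 × 5 = 7855 years.
Extension rate ≈ 89.9 / 7855 = 0.01 mm/yr.

0.01 mm/yr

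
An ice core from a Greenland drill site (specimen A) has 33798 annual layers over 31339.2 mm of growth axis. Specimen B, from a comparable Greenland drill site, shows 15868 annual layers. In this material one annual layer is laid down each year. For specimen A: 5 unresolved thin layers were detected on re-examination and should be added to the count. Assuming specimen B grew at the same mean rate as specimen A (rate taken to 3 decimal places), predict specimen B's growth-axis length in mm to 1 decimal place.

Specimen A: correcting the raw count gives 33798 + 5 = 33803 true annual layers.
A: Extension rate ≈ 31339.2 / 33803 = 0.927 mm/year.
B's length ≈ 0.927 × 15868 = 14709.6 mm.

14709.6 mm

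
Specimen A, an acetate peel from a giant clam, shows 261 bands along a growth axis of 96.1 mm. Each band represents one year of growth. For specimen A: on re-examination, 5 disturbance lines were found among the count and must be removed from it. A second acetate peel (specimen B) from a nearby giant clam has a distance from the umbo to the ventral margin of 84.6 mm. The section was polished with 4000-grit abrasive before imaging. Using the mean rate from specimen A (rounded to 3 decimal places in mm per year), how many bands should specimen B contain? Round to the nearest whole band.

226 bands

Specimen A: after corrections the count is 261 − 5 = 256 bands.
A: Extension rate ≈ 96.1 / 256 = 0.375 mm/yr.
B spans 84.6 / 0.375 = 225.60 years ≈ 226 bands.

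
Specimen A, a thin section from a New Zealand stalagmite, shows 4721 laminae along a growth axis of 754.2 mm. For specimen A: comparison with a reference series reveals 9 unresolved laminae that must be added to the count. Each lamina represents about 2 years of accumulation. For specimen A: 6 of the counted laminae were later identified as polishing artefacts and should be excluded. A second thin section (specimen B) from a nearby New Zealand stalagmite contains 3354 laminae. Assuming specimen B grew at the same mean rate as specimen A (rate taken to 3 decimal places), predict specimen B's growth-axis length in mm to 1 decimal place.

536.6 mm

Specimen A: true lamina count = 4721 − 6 + 9 = 4724.
Specimen A: multiplying by 2 years per lamina: 4724 × 2 = 9448 years.
A: Extension rate ≈ 754.2 / 9448 = 0.080 mm/year.
Specimen B: 3354 laminae at 2 years each span 3354 × 2 = 6708 years. Length of B = 0.080 × 6708 = 536.6 mm.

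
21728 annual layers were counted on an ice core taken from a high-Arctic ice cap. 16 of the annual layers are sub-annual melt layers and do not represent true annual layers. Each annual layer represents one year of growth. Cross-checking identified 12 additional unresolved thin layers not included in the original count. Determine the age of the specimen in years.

21724 years

True annual layer count = 21728 − 16 + 12 = 21724.
At one annual layer per year, that is 21724 years.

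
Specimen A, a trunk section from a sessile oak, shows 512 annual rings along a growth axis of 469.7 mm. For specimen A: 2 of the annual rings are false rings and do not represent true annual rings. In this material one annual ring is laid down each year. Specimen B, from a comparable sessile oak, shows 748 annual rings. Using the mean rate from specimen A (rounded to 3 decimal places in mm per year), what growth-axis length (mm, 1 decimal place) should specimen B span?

Specimen A: after corrections the count is 512 − 2 = 510 annual rings.
A: 469.7 mm over 510 years gives 469.7 / 510 ≈ 0.921 mm/year.
For B, 0.921 mm/year × 748 years = 688.9 mm.

688.9 mm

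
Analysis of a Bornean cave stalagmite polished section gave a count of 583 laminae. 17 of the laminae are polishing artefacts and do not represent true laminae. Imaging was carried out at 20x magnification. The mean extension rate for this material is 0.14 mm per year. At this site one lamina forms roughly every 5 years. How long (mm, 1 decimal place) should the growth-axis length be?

Correcting the raw count gives 583 − 17 = 566 true laminae.
566 laminae at 5 years each span 566 × 5 = 2830 years.
Length ≈ 0.14 × 2830 = 396.2 mm.

396.2 mm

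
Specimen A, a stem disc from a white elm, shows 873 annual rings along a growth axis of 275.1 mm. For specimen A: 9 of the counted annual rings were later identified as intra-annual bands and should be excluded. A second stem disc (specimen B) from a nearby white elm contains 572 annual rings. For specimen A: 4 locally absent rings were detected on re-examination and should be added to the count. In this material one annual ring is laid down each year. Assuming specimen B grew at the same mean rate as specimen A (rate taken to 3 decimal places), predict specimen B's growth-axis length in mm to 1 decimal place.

Specimen A: adjusted count: 873 − 9 + 4 = 868 annual rings.
A: Mean rate = 275.1 mm / 868 years ≈ 0.317 mm/year.
For B, 0.317 mm/year × 572 years = 181.3 mm.

181.3 mm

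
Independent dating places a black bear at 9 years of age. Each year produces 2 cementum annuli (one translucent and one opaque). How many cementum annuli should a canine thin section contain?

18 cementum annuli

With 2 cementum annuli per year, 9 years would produce 9 × 2 = 18 cementum annuli.
So 18 cementum annuli should be present.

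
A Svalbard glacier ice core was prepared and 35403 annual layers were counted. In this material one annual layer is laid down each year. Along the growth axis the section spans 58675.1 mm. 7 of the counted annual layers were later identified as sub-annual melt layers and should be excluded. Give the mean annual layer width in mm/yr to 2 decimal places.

1.66 mm/yr

Adjusted count: 35403 − 7 = 35396 annual layers.
58675.1 mm over 35396 years gives 58675.1 / 35396 ≈ 1.66 mm/yr.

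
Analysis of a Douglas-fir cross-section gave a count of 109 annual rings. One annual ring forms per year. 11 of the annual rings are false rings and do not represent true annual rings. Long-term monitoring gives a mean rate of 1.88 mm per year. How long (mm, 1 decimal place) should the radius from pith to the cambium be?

Correcting the raw count gives 109 − 11 = 98 true annual rings.
Predicted length = 1.88 mm/year × 98 years = 184.2 mm.

184.2 mm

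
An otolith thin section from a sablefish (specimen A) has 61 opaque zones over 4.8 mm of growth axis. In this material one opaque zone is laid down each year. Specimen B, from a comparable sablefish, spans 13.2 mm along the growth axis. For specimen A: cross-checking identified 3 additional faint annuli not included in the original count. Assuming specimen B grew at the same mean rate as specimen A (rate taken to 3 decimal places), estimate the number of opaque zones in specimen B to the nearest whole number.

176 opaque zones

Specimen A: true opaque zone count = 61 + 3 = 64.
A: Mean rate = 4.8 mm / 64 years ≈ 0.075 mm/yr.
Specimen B: 13.2 mm / 0.075 mm per year = 176.00 years ≈ 176 opaque zones.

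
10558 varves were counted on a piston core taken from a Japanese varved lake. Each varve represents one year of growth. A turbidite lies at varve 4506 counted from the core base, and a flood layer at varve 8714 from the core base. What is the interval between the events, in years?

4208 years

Separation: 8714 − 4506 = 4208 varves.
At one varve per year, 4208 years elapsed between them.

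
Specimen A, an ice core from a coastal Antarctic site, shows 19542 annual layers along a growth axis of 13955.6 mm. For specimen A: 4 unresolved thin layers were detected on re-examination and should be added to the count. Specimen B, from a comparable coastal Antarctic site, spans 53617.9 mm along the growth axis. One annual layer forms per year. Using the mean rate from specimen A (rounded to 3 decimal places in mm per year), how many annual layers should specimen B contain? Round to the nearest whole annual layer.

Specimen A: after corrections the count is 19542 + 4 = 19546 annual layers.
A: Extension rate ≈ 13955.6 / 19546 = 0.714 mm/yr.
B spans 53617.9 / 0.714 = 75095.10 years ≈ 75095 annual layers.

75095 annual layers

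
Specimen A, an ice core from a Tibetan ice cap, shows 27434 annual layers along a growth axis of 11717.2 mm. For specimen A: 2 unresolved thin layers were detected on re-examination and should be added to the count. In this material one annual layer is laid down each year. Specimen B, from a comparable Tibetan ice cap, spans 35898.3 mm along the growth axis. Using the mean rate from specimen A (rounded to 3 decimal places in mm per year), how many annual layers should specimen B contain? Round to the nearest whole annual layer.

84071 annual layers

Specimen A: after corrections the count is 27434 + 2 = 27436 annual layers.
A: Mean rate = 11717.2 mm / 27436 years ≈ 0.427 mm/yr.
Specimen B: 35898.3 mm / 0.427 mm per year = 84070.96 years ≈ 84071 annual layers.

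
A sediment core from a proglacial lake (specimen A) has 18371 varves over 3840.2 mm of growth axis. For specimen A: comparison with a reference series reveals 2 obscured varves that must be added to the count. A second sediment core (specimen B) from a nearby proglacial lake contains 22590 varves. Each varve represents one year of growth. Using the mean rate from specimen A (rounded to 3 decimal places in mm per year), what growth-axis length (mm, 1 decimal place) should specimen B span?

4721.3 mm

Specimen A: adjusted count: 18371 + 2 = 18373 varves.
A: Extension rate ≈ 3840.2 / 18373 = 0.209 mm per year.
For B, 0.209 mm/year × 22590 years = 4721.3 mm.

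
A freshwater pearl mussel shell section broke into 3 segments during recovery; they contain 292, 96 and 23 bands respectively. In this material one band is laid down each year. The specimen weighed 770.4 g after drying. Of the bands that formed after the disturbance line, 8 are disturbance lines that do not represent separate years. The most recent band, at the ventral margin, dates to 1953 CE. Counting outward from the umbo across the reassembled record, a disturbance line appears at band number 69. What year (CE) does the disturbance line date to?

1619 CE

Total bands = 292 + 96 + 23 = 411.
Between band 69 and the ventral margin there are 411 − 69 = 342 bands.
Removing the 8 false bands leaves 342 − 8 = 334 true bands beyond the disturbance line.
Counting back 334 years from 1953 CE places the disturbance line in 1953 − 334 = 1619 CE.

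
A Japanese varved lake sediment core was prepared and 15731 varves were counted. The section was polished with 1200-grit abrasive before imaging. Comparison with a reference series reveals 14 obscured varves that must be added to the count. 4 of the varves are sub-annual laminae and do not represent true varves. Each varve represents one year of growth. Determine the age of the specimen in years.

Correcting the raw count gives 15731 − 4 + 14 = 15741 true varves.
With a one-to-one varve periodicity this is 15741 years.

15741 yr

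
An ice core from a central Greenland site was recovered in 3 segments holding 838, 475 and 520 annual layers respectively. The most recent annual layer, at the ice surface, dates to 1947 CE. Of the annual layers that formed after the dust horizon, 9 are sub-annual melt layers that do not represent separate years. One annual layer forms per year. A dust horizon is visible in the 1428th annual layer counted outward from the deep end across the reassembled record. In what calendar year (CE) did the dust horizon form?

1551 CE

Total annual layers = 838 + 475 + 520 = 1833.
1833 − 1428 = 405 annual layers lie beyond the dust horizon toward the ice surface.
Excluding 9 false annual layers: 405 − 9 = 396.
1947 − 396 = 1551 CE.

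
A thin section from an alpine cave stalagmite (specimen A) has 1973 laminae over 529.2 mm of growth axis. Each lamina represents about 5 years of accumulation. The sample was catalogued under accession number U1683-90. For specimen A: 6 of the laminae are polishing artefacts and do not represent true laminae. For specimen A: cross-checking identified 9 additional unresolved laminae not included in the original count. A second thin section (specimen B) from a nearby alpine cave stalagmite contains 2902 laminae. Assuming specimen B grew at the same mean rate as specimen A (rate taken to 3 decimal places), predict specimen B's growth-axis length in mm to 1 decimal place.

783.5 mm

Specimen A: after corrections the count is 1973 − 6 + 9 = 1976 laminae.
Specimen A: at 5 years per lamina, 1976 × 5 = 9880 years.
A: Mean rate = 529.2 mm / 9880 years ≈ 0.054 mm/yr.
Specimen B: multiplying by 5 years per lamina: 2902 × 5 = 14510 years. Length of B = 0.054 × 14510 = 783.5 mm.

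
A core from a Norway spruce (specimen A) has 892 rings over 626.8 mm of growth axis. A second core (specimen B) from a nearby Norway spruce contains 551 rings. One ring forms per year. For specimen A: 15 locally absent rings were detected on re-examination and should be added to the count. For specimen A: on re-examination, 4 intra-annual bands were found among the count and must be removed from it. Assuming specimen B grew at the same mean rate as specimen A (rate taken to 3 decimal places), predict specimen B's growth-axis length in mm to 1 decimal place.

382.4 mm

Specimen A: after corrections the count is 892 − 4 + 15 = 903 rings.
A: Mean rate = 626.8 mm / 903 years ≈ 0.694 mm per year.
B's length ≈ 0.694 × 551 = 382.4 mm.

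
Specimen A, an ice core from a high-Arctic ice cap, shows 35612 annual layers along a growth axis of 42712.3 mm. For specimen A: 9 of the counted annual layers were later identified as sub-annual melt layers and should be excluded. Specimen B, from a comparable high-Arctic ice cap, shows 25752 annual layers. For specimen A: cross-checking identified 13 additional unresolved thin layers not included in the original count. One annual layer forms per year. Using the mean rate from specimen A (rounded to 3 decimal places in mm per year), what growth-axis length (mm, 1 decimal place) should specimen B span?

Specimen A: true annual layer count = 35612 − 9 + 13 = 35616.
A: Mean rate = 42712.3 mm / 35616 years ≈ 1.199 mm/yr.
Length of B = 1.199 × 25752 = 30876.6 mm.

30876.6 mm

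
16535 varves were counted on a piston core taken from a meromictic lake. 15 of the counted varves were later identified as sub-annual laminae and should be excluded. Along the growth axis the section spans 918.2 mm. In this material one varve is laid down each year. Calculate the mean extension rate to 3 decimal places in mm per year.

After corrections the count is 16535 − 15 = 16520 varves.
918.2 mm over 16520 years gives 918.2 / 16520 ≈ 0.056 mm per year.

0.056 mm per year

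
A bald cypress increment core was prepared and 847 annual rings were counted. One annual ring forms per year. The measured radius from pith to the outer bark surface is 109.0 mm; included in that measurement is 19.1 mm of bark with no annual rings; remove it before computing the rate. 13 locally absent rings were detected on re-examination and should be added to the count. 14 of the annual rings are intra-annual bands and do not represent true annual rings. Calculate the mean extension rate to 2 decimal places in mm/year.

0.11 mm/year

True annual ring count = 847 − 14 + 13 = 846.
Removing the 19.1 mm offcut leaves 109.0 − 19.1 = 89.9 mm.
Mean rate = 89.9 mm / 846 years ≈ 0.11 mm/year.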